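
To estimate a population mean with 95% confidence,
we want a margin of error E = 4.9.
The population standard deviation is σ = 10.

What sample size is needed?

Answer: n = 16

Derivation:
z_0.025 = 1.960
n = (z×σ/E)² = (1.960×10/4.9)²
n = 16.0000
Already a whole number: n = 16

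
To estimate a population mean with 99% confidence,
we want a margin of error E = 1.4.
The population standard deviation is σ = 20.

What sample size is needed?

z_0.005 = 2.576
n = (z×σ/E)² = (2.576×20/1.4)²
n = 1354.2400
Round up: n = 1355

Answer: n = 1355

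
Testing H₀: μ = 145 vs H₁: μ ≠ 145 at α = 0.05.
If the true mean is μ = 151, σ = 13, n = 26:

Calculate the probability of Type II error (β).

SE = σ/√n = 13/√26 = 2.5495
Critical values: μ₀ ± z_0.025×SE = 145 ± 1.960×2.5495
Acceptance region: (140.0030, 149.9970)
Under H₁ (μ = 151): z_high = (149.9970 - 151)/2.5495 = -0.3934, z_low = (140.0030 - 151)/2.5495 = -4.3134
β = P(not reject | H₁) = Φ(-0.3934) - Φ(-4.3134) ≈ 0.3470

Answer: β ≈ 0.3470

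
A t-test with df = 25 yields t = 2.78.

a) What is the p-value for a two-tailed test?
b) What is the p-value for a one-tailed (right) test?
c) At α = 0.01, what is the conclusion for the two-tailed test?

Answer: a) 0.0102, b) 0.0051, c) fail to reject H₀

Derivation:
Using t-distribution with df = 25:
a) Two-tailed: p = 2×P(T > 2.78) = 0.0102
b) One-tailed: p = P(T > 2.78) = 0.0051
c) 0.0102 ≥ 0.01, fail to reject H₀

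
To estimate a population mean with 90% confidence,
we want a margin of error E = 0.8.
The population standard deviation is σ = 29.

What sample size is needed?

z_0.05 = 1.645
n = (z×σ/E)² = (1.645×29/0.8)²
n = 3555.8860
Round up: n = 3556

Answer: n = 3556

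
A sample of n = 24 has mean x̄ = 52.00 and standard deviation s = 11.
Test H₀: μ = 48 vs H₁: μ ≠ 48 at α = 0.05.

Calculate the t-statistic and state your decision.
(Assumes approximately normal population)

Answer: t = 1.7814, fail to reject H₀

Derivation:
df = n - 1 = 23
SE = s/√n = 11/√24 = 2.2454
t = (x̄ - μ₀)/SE = (52.00 - 48)/2.2454 = 1.7814
Critical value: t_{0.025,23} = ±2.069
p-value ≈ 0.0881
Decision: fail to reject H₀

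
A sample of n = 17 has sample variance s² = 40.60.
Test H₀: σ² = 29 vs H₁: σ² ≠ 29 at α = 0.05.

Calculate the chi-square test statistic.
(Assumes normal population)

Answer: χ² = 22.4000, fail to reject H₀

Derivation:
df = n - 1 = 16
χ² = (n-1)s²/σ₀² = 16×40.60/29 = 22.4000
Critical values: χ²_{0.975,16} = 6.908, χ²_{0.025,16} = 28.845
Rejection region: χ² < 6.908 or χ² > 28.845
Decision: fail to reject H₀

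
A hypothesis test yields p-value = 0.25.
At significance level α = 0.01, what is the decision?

Answer: fail to reject H₀

Derivation:
Compare p-value to α:
0.25 ≥ 0.01
Decision: fail to reject H₀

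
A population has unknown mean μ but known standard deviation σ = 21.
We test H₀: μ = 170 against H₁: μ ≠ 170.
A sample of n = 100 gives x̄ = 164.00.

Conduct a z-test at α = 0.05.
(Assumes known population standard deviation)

Answer: z = -2.8571, reject H₀

Derivation:
Standard error: SE = σ/√n = 21/√100 = 2.1000
z-statistic: z = (x̄ - μ₀)/SE = (164.00 - 170)/2.1000 = -2.8571
Critical value: ±1.960
p-value = 0.0043
Decision: reject H₀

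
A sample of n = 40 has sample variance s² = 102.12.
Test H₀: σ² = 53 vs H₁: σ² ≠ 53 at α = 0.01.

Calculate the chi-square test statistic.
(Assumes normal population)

Answer: χ² = 75.1449, reject H₀

Derivation:
df = n - 1 = 39
χ² = (n-1)s²/σ₀² = 39×102.12/53 = 75.1449
Critical values: χ²_{0.995,39} = 19.996, χ²_{0.005,39} = 65.476
Rejection region: χ² < 19.996 or χ² > 65.476
Decision: reject H₀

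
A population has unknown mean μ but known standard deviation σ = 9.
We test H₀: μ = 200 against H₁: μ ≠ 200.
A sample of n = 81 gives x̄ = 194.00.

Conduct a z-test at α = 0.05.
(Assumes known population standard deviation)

Standard error: SE = σ/√n = 9/√81 = 1.0000
z-statistic: z = (x̄ - μ₀)/SE = (194.00 - 200)/1.0000 = -6.0000
Critical value: ±1.960
p-value < 0.0001
Decision: reject H₀

Answer: z = -6.0000, reject H₀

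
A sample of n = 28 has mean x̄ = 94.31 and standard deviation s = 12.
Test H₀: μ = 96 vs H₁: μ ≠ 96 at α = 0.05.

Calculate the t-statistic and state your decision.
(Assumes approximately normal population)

df = n - 1 = 27
SE = s/√n = 12/√28 = 2.2678
t = (x̄ - μ₀)/SE = (94.31 - 96)/2.2678 = -0.7452
Critical value: t_{0.025,27} = ±2.052
p-value ≈ 0.4626
Decision: fail to reject H₀

Answer: t = -0.7452, fail to reject H₀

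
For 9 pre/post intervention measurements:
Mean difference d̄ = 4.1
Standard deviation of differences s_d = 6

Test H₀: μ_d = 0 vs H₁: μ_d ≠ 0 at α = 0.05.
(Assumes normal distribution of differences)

df = n - 1 = 8
SE = s_d/√n = 6/√9 = 2.0000
t = d̄/SE = 4.1/2.0000 = 2.0500
Critical value: t_{0.025,8} = ±2.306
p-value ≈ 0.0745
Decision: fail to reject H₀

Answer: t = 2.0500, fail to reject H₀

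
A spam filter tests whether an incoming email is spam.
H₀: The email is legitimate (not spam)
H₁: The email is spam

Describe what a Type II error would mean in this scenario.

Answer: Letting a spam email through to the inbox

Derivation:
Type I error: rejecting H₀ when it is actually true (false positive).
Type II error: failing to reject H₀ when H₁ is actually true (false negative).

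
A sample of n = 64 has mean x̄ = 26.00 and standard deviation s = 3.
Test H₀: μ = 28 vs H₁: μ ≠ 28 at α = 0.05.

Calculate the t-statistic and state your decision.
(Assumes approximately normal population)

Answer: t = -5.3333, reject H₀

Derivation:
df = n - 1 = 63
SE = s/√n = 3/√64 = 0.3750
t = (x̄ - μ₀)/SE = (26.00 - 28)/0.3750 = -5.3333
Critical value: t_{0.025,63} = ±1.998
p-value < 0.0001
Decision: reject H₀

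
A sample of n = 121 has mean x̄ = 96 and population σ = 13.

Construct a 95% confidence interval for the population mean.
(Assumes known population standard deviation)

Confidence level: 95%, α = 0.05
z_0.025 = 1.960
SE = σ/√n = 13/√121 = 1.1818
Margin of error = 1.960 × 1.1818 = 2.3163
CI: x̄ ± margin = 96 ± 2.3163
CI: (93.6837, 98.3163)

Answer: (93.6837, 98.3163)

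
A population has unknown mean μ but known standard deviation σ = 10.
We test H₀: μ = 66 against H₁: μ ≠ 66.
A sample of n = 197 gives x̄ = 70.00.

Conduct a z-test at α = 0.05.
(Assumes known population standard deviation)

Answer: z = 5.6140, reject H₀

Derivation:
Standard error: SE = σ/√n = 10/√197 = 0.7125
z-statistic: z = (x̄ - μ₀)/SE = (70.00 - 66)/0.7125 = 5.6140
Critical value: ±1.960
p-value < 0.0001
Decision: reject H₀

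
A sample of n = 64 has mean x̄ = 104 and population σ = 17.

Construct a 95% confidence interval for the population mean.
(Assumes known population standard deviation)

Answer: (99.8350, 108.1650)

Derivation:
Confidence level: 95%, α = 0.05
z_0.025 = 1.960
SE = σ/√n = 17/√64 = 2.1250
Margin of error = 1.960 × 2.1250 = 4.1650
CI: x̄ ± margin = 104 ± 4.1650
CI: (99.8350, 108.1650)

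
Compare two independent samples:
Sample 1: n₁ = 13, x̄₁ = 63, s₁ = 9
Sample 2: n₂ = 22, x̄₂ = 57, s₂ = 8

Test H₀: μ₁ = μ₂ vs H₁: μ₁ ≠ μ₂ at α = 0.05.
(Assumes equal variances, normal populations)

Answer: t = 2.0473, reject H₀

Derivation:
Pooled variance: s²_p = [12×9² + 21×8²]/(33) = 70.1818
s_p = 8.3775
SE = s_p×√(1/n₁ + 1/n₂) = 8.3775×√(1/13 + 1/22) = 2.9307
t = (x̄₁ - x̄₂)/SE = (63 - 57)/2.9307 = 2.0473
df = 33, t-critical = ±2.035
Decision: reject H₀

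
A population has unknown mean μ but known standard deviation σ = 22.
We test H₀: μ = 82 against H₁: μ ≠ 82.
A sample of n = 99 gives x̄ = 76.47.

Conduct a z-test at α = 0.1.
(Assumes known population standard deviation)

Answer: z = -2.5010, reject H₀

Derivation:
Standard error: SE = σ/√n = 22/√99 = 2.2111
z-statistic: z = (x̄ - μ₀)/SE = (76.47 - 82)/2.2111 = -2.5010
Critical value: ±1.645
p-value = 0.0124
Decision: reject H₀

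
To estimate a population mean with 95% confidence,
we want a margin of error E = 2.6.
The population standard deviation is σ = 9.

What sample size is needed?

z_0.025 = 1.960
n = (z×σ/E)² = (1.960×9/2.6)²
n = 46.0310
Round up: n = 47

Answer: n = 47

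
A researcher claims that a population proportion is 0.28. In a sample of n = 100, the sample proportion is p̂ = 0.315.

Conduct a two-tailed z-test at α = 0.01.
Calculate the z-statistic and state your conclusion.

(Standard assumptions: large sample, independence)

H₀: p = 0.28, H₁: p ≠ 0.28
Standard error: SE = √(p₀(1-p₀)/n) = √(0.28×0.72/100) = 0.044900
z-statistic: z = (p̂ - p₀)/SE = (0.315 - 0.28)/0.044900 = 0.7795
Critical value: z_0.005 = ±2.576
p-value = 0.4357
Decision: fail to reject H₀ at α = 0.01

Answer: z = 0.7795, fail to reject H₀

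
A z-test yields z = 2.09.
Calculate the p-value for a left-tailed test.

Answer: p-value ≈ 0.9817

Derivation:
For z = 2.09:
p = P(Z < 2.09) = Φ(2.09) = 0.9817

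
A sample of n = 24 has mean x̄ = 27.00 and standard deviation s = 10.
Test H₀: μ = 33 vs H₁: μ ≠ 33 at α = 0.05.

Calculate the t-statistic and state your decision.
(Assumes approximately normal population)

df = n - 1 = 23
SE = s/√n = 10/√24 = 2.0412
t = (x̄ - μ₀)/SE = (27.00 - 33)/2.0412 = -2.9394
Critical value: t_{0.025,23} = ±2.069
p-value ≈ 0.0074
Decision: reject H₀

Answer: t = -2.9394, reject H₀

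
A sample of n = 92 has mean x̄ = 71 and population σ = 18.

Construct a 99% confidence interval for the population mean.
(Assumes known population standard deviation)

Answer: (66.1659, 75.8341)

Derivation:
Confidence level: 99%, α = 0.01
z_0.005 = 2.576
SE = σ/√n = 18/√92 = 1.8766
Margin of error = 2.576 × 1.8766 = 4.8341
CI: x̄ ± margin = 71 ± 4.8341
CI: (66.1659, 75.8341)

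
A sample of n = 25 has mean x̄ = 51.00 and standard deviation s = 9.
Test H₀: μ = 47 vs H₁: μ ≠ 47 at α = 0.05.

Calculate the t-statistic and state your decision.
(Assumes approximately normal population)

df = n - 1 = 24
SE = s/√n = 9/√25 = 1.8000
t = (x̄ - μ₀)/SE = (51.00 - 47)/1.8000 = 2.2222
Critical value: t_{0.025,24} = ±2.064
p-value ≈ 0.0359
Decision: reject H₀

Answer: t = 2.2222, reject H₀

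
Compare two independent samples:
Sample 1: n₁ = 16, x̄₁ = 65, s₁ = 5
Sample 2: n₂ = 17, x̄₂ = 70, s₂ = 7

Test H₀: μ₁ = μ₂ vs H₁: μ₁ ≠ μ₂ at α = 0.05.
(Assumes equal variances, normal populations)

Answer: t = -2.3476, reject H₀

Derivation:
Pooled variance: s²_p = [15×5² + 16×7²]/(31) = 37.3871
s_p = 6.1145
SE = s_p×√(1/n₁ + 1/n₂) = 6.1145×√(1/16 + 1/17) = 2.1298
t = (x̄₁ - x̄₂)/SE = (65 - 70)/2.1298 = -2.3476
df = 31, t-critical = ±2.040
Decision: reject H₀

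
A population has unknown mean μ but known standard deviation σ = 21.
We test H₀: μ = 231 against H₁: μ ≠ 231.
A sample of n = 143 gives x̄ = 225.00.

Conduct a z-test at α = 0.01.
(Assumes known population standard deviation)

Standard error: SE = σ/√n = 21/√143 = 1.7561
z-statistic: z = (x̄ - μ₀)/SE = (225.00 - 231)/1.7561 = -3.4167
Critical value: ±2.576
p-value = 0.0006
Decision: reject H₀

Answer: z = -3.4167, reject H₀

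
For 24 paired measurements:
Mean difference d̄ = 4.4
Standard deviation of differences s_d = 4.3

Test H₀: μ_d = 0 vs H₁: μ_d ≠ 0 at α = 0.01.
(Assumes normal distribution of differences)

Answer: t = 5.0131, reject H₀

Derivation:
df = n - 1 = 23
SE = s_d/√n = 4.3/√24 = 0.8777
t = d̄/SE = 4.4/0.8777 = 5.0131
Critical value: t_{0.005,23} = ±2.807
p-value < 0.0001
Decision: reject H₀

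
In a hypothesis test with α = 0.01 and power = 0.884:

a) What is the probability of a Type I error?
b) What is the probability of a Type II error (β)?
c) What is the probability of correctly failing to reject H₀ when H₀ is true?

Answer: a) 0.01, b) 0.116, c) 0.99

Derivation:
a) Type I error probability = α = 0.01
b) Power = P(reject H₀ | H₁ true) = 1 - β = 0.884, so Type II error probability = β = 1 - Power = 0.116
c) P(fail to reject H₀ | H₀ true) = 1 - α = 0.99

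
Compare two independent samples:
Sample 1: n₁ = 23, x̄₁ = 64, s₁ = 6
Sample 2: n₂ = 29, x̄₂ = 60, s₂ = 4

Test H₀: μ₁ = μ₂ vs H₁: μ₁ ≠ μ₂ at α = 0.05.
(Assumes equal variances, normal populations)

Pooled variance: s²_p = [22×6² + 28×4²]/(50) = 24.8000
s_p = 4.9800
SE = s_p×√(1/n₁ + 1/n₂) = 4.9800×√(1/23 + 1/29) = 1.3905
t = (x̄₁ - x̄₂)/SE = (64 - 60)/1.3905 = 2.8767
df = 50, t-critical = ±2.009
Decision: reject H₀

Answer: t = 2.8767, reject H₀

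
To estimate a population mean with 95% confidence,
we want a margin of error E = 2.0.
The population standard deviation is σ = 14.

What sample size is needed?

Answer: n = 189

Derivation:
z_0.025 = 1.960
n = (z×σ/E)² = (1.960×14/2.0)²
n = 188.2384
Round up: n = 189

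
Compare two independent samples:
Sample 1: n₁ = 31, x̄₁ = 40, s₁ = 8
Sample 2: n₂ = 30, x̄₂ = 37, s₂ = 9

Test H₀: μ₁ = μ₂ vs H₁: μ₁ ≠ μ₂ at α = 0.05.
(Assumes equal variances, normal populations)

Pooled variance: s²_p = [30×8² + 29×9²]/(59) = 72.3559
s_p = 8.5062
SE = s_p×√(1/n₁ + 1/n₂) = 8.5062×√(1/31 + 1/30) = 2.1785
t = (x̄₁ - x̄₂)/SE = (40 - 37)/2.1785 = 1.3771
df = 59, t-critical = ±2.001
Decision: fail to reject H₀

Answer: t = 1.3771, fail to reject H₀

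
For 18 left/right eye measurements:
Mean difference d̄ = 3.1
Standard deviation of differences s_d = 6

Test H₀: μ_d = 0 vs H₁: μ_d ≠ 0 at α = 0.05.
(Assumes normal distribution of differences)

Answer: t = 2.1921, reject H₀

Derivation:
df = n - 1 = 17
SE = s_d/√n = 6/√18 = 1.4142
t = d̄/SE = 3.1/1.4142 = 2.1921
Critical value: t_{0.025,17} = ±2.110
p-value ≈ 0.0426
Decision: reject H₀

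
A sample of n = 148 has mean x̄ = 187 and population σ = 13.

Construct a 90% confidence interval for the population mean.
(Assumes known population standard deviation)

Confidence level: 90%, α = 0.1
z_0.05 = 1.645
SE = σ/√n = 13/√148 = 1.0686
Margin of error = 1.645 × 1.0686 = 1.7578
CI: x̄ ± margin = 187 ± 1.7578
CI: (185.2422, 188.7578)

Answer: (185.2422, 188.7578)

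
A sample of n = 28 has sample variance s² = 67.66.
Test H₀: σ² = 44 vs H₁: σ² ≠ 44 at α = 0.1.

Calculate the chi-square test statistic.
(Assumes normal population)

df = n - 1 = 27
χ² = (n-1)s²/σ₀² = 27×67.66/44 = 41.5186
Critical values: χ²_{0.95,27} = 16.151, χ²_{0.05,27} = 40.113
Rejection region: χ² < 16.151 or χ² > 40.113
Decision: reject H₀

Answer: χ² = 41.5186, reject H₀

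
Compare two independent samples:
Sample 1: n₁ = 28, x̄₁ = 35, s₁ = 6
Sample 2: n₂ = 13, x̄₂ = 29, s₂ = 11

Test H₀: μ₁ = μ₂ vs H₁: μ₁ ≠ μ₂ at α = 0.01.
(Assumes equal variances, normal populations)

Pooled variance: s²_p = [27×6² + 12×11²]/(39) = 62.1538
s_p = 7.8838
SE = s_p×√(1/n₁ + 1/n₂) = 7.8838×√(1/28 + 1/13) = 2.6459
t = (x̄₁ - x̄₂)/SE = (35 - 29)/2.6459 = 2.2677
df = 39, t-critical = ±2.708
Decision: fail to reject H₀

Answer: t = 2.2677, fail to reject H₀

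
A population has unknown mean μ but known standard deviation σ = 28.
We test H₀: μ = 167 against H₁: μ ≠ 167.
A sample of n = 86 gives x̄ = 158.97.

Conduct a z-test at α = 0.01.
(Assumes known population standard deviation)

Answer: z = -2.6596, reject H₀

Derivation:
Standard error: SE = σ/√n = 28/√86 = 3.0193
z-statistic: z = (x̄ - μ₀)/SE = (158.97 - 167)/3.0193 = -2.6596
Critical value: ±2.576
p-value = 0.0078
Decision: reject H₀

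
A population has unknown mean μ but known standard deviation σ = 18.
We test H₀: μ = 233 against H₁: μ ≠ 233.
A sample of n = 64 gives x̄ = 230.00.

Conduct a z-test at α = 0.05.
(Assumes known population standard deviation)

Standard error: SE = σ/√n = 18/√64 = 2.2500
z-statistic: z = (x̄ - μ₀)/SE = (230.00 - 233)/2.2500 = -1.3333
Critical value: ±1.960
p-value = 0.1824
Decision: fail to reject H₀

Answer: z = -1.3333, fail to reject H₀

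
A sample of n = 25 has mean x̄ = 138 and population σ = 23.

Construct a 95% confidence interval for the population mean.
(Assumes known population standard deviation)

Answer: (128.9840, 147.0160)

Derivation:
Confidence level: 95%, α = 0.05
z_0.025 = 1.960
SE = σ/√n = 23/√25 = 4.6000
Margin of error = 1.960 × 4.6000 = 9.0160
CI: x̄ ± margin = 138 ± 9.0160
CI: (128.9840, 147.0160)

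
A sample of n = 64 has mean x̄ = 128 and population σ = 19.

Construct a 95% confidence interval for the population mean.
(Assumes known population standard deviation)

Confidence level: 95%, α = 0.05
z_0.025 = 1.960
SE = σ/√n = 19/√64 = 2.3750
Margin of error = 1.960 × 2.3750 = 4.6550
CI: x̄ ± margin = 128 ± 4.6550
CI: (123.3450, 132.6550)

Answer: (123.3450, 132.6550)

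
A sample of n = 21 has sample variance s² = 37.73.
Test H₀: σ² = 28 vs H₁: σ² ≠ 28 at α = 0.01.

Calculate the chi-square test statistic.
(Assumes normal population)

Answer: χ² = 26.9500, fail to reject H₀

Derivation:
df = n - 1 = 20
χ² = (n-1)s²/σ₀² = 20×37.73/28 = 26.9500
Critical values: χ²_{0.995,20} = 7.434, χ²_{0.005,20} = 39.997
Rejection region: χ² < 7.434 or χ² > 39.997
Decision: fail to reject H₀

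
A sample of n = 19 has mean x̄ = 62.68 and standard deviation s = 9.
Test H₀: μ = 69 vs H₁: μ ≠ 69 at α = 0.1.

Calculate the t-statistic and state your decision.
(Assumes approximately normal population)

Answer: t = -3.0610, reject H₀

Derivation:
df = n - 1 = 18
SE = s/√n = 9/√19 = 2.0647
t = (x̄ - μ₀)/SE = (62.68 - 69)/2.0647 = -3.0610
Critical value: t_{0.05,18} = ±1.734
p-value ≈ 0.0067
Decision: reject H₀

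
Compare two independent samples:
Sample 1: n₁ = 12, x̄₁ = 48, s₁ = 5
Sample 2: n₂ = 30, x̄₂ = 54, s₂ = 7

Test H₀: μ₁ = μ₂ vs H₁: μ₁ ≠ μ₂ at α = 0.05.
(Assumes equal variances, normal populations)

Pooled variance: s²_p = [11×5² + 29×7²]/(40) = 42.4000
s_p = 6.5115
SE = s_p×√(1/n₁ + 1/n₂) = 6.5115×√(1/12 + 1/30) = 2.2241
t = (x̄₁ - x̄₂)/SE = (48 - 54)/2.2241 = -2.6977
df = 40, t-critical = ±2.021
Decision: reject H₀

Answer: t = -2.6977, reject H₀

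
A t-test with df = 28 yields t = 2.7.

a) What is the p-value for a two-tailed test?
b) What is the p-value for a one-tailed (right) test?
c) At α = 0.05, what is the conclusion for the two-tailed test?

Answer: a) 0.0116, b) 0.0058, c) reject H₀

Derivation:
Using t-distribution with df = 28:
a) Two-tailed: p = 2×P(T > 2.7) = 0.0116
b) One-tailed: p = P(T > 2.7) = 0.0058
c) 0.0116 < 0.05, reject H₀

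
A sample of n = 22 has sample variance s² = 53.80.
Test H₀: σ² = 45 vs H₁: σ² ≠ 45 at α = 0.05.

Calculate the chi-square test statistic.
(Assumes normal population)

Answer: χ² = 25.1067, fail to reject H₀

Derivation:
df = n - 1 = 21
χ² = (n-1)s²/σ₀² = 21×53.80/45 = 25.1067
Critical values: χ²_{0.975,21} = 10.283, χ²_{0.025,21} = 35.479
Rejection region: χ² < 10.283 or χ² > 35.479
Decision: fail to reject H₀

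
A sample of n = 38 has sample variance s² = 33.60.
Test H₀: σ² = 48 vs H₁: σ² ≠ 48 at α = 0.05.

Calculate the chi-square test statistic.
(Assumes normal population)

df = n - 1 = 37
χ² = (n-1)s²/σ₀² = 37×33.60/48 = 25.9000
Critical values: χ²_{0.975,37} = 22.106, χ²_{0.025,37} = 55.668
Rejection region: χ² < 22.106 or χ² > 55.668
Decision: fail to reject H₀

Answer: χ² = 25.9000, fail to reject H₀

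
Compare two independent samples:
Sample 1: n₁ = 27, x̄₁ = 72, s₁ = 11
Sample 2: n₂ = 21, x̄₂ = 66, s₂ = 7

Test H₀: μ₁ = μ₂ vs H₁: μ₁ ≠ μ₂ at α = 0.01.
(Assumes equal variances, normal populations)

Answer: t = 2.1774, fail to reject H₀

Derivation:
Pooled variance: s²_p = [26×11² + 20×7²]/(46) = 89.6957
s_p = 9.4708
SE = s_p×√(1/n₁ + 1/n₂) = 9.4708×√(1/27 + 1/21) = 2.7556
t = (x̄₁ - x̄₂)/SE = (72 - 66)/2.7556 = 2.1774
df = 46, t-critical = ±2.687
Decision: fail to reject H₀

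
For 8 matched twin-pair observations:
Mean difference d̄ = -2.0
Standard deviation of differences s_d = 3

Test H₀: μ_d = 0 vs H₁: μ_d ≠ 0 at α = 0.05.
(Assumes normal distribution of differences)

Answer: t = -1.8855, fail to reject H₀

Derivation:
df = n - 1 = 7
SE = s_d/√n = 3/√8 = 1.0607
t = d̄/SE = -2.0/1.0607 = -1.8855
Critical value: t_{0.025,7} = ±2.365
p-value ≈ 0.1013
Decision: fail to reject H₀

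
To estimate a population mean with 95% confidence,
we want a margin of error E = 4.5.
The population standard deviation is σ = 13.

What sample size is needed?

Answer: n = 33

Derivation:
z_0.025 = 1.960
n = (z×σ/E)² = (1.960×13/4.5)²
n = 32.0608
Round up: n = 33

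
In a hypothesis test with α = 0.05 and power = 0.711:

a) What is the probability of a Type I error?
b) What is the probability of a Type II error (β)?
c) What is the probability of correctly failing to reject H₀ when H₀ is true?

a) Type I error probability = α = 0.05
b) Power = P(reject H₀ | H₁ true) = 1 - β = 0.711, so Type II error probability = β = 1 - Power = 0.289
c) P(fail to reject H₀ | H₀ true) = 1 - α = 0.95

Answer: a) 0.05, b) 0.289, c) 0.95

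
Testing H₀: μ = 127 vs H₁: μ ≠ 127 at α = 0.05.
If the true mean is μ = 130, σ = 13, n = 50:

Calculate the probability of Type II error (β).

SE = σ/√n = 13/√50 = 1.8385
Critical values: μ₀ ± z_0.025×SE = 127 ± 1.960×1.8385
Acceptance region: (123.3965, 130.6035)
Under H₁ (μ = 130): z_high = (130.6035 - 130)/1.8385 = 0.3283, z_low = (123.3965 - 130)/1.8385 = -3.5918
β = P(not reject | H₁) = Φ(0.3283) - Φ(-3.5918) ≈ 0.6285

Answer: β ≈ 0.6285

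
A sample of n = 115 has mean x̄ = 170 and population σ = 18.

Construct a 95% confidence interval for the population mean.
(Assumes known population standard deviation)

Answer: (166.7101, 173.2899)

Derivation:
Confidence level: 95%, α = 0.05
z_0.025 = 1.960
SE = σ/√n = 18/√115 = 1.6785
Margin of error = 1.960 × 1.6785 = 3.2899
CI: x̄ ± margin = 170 ± 3.2899
CI: (166.7101, 173.2899)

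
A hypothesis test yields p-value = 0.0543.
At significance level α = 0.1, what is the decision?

Compare p-value to α:
0.0543 < 0.1
Decision: reject H₀

Answer: reject H₀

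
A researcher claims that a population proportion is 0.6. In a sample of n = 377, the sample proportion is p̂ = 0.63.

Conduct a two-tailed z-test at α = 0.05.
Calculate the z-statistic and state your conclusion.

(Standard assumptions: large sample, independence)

Answer: z = 1.1890, fail to reject H₀

Derivation:
H₀: p = 0.6, H₁: p ≠ 0.6
Standard error: SE = √(p₀(1-p₀)/n) = √(0.6×0.4/377) = 0.025231
z-statistic: z = (p̂ - p₀)/SE = (0.63 - 0.6)/0.025231 = 1.1890
Critical value: z_0.025 = ±1.960
p-value = 0.2344
Decision: fail to reject H₀ at α = 0.05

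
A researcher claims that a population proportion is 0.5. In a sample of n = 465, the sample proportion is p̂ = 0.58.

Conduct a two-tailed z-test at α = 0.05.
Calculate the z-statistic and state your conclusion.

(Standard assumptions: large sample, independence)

H₀: p = 0.5, H₁: p ≠ 0.5
Standard error: SE = √(p₀(1-p₀)/n) = √(0.5×0.5/465) = 0.023187
z-statistic: z = (p̂ - p₀)/SE = (0.58 - 0.5)/0.023187 = 3.4502
Critical value: z_0.025 = ±1.960
p-value = 0.0006
Decision: reject H₀ at α = 0.05

Answer: z = 3.4502, reject H₀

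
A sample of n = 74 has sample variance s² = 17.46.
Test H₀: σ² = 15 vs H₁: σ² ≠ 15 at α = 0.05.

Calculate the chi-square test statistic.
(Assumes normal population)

Answer: χ² = 84.9720, fail to reject H₀

Derivation:
df = n - 1 = 73
χ² = (n-1)s²/σ₀² = 73×17.46/15 = 84.9720
Critical values: χ²_{0.975,73} = 51.265, χ²_{0.025,73} = 98.516
Rejection region: χ² < 51.265 or χ² > 98.516
Decision: fail to reject H₀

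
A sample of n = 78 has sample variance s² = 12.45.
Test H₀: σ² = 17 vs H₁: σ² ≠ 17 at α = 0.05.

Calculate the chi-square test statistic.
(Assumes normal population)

df = n - 1 = 77
χ² = (n-1)s²/σ₀² = 77×12.45/17 = 56.3912
Critical values: χ²_{0.975,77} = 54.623, χ²_{0.025,77} = 103.158
Rejection region: χ² < 54.623 or χ² > 103.158
Decision: fail to reject H₀

Answer: χ² = 56.3912, fail to reject H₀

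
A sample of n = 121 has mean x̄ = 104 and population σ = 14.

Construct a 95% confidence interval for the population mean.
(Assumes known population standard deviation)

Confidence level: 95%, α = 0.05
z_0.025 = 1.960
SE = σ/√n = 14/√121 = 1.2727
Margin of error = 1.960 × 1.2727 = 2.4945
CI: x̄ ± margin = 104 ± 2.4945
CI: (101.5055, 106.4945)

Answer: (101.5055, 106.4945)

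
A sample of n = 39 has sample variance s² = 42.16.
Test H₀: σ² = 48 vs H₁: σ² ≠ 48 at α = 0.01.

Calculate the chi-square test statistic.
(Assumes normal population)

df = n - 1 = 38
χ² = (n-1)s²/σ₀² = 38×42.16/48 = 33.3767
Critical values: χ²_{0.995,38} = 19.289, χ²_{0.005,38} = 64.181
Rejection region: χ² < 19.289 or χ² > 64.181
Decision: fail to reject H₀

Answer: χ² = 33.3767, fail to reject H₀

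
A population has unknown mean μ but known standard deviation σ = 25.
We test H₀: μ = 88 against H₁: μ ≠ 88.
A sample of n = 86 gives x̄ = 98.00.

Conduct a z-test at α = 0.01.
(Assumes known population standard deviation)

Answer: z = 3.7095, reject H₀

Derivation:
Standard error: SE = σ/√n = 25/√86 = 2.6958
z-statistic: z = (x̄ - μ₀)/SE = (98.00 - 88)/2.6958 = 3.7095
Critical value: ±2.576
p-value = 0.0002
Decision: reject H₀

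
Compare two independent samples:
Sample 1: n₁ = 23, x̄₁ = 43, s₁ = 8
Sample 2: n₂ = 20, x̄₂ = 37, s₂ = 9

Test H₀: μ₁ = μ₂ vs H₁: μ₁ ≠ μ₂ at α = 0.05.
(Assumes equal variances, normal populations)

Pooled variance: s²_p = [22×8² + 19×9²]/(41) = 71.8780
s_p = 8.4781
SE = s_p×√(1/n₁ + 1/n₂) = 8.4781×√(1/23 + 1/20) = 2.5921
t = (x̄₁ - x̄₂)/SE = (43 - 37)/2.5921 = 2.3147
df = 41, t-critical = ±2.020
Decision: reject H₀

Answer: t = 2.3147, reject H₀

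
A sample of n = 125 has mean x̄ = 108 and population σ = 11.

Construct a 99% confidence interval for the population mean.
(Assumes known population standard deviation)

Confidence level: 99%, α = 0.01
z_0.005 = 2.576
SE = σ/√n = 11/√125 = 0.9839
Margin of error = 2.576 × 0.9839 = 2.5345
CI: x̄ ± margin = 108 ± 2.5345
CI: (105.4655, 110.5345)

Answer: (105.4655, 110.5345)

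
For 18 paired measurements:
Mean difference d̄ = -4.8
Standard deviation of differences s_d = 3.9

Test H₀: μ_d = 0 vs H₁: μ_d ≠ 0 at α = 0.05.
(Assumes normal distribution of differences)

df = n - 1 = 17
SE = s_d/√n = 3.9/√18 = 0.9192
t = d̄/SE = -4.8/0.9192 = -5.2219
Critical value: t_{0.025,17} = ±2.110
p-value ≈ 0.0001
Decision: reject H₀

Answer: t = -5.2219, reject H₀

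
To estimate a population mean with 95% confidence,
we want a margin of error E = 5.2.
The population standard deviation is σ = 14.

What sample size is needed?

z_0.025 = 1.960
n = (z×σ/E)² = (1.960×14/5.2)²
n = 27.8459
Round up: n = 28

Answer: n = 28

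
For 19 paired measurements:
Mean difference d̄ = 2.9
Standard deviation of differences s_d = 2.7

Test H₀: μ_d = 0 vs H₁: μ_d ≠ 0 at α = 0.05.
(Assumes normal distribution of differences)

Answer: t = 4.6820, reject H₀

Derivation:
df = n - 1 = 18
SE = s_d/√n = 2.7/√19 = 0.6194
t = d̄/SE = 2.9/0.6194 = 4.6820
Critical value: t_{0.025,18} = ±2.101
p-value ≈ 0.0002
Decision: reject H₀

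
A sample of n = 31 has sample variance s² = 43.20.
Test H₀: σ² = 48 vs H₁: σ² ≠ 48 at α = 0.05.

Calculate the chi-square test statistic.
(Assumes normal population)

df = n - 1 = 30
χ² = (n-1)s²/σ₀² = 30×43.20/48 = 27.0000
Critical values: χ²_{0.975,30} = 16.791, χ²_{0.025,30} = 46.979
Rejection region: χ² < 16.791 or χ² > 46.979
Decision: fail to reject H₀

Answer: χ² = 27.0000, fail to reject H₀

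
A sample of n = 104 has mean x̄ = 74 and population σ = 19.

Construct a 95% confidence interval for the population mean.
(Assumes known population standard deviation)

Answer: (70.3483, 77.6517)

Derivation:
Confidence level: 95%, α = 0.05
z_0.025 = 1.960
SE = σ/√n = 19/√104 = 1.8631
Margin of error = 1.960 × 1.8631 = 3.6517
CI: x̄ ± margin = 74 ± 3.6517
CI: (70.3483, 77.6517)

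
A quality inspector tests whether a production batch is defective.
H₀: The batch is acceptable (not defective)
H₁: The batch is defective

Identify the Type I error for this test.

Answer: Rejecting an acceptable batch

Derivation:
Type I error (α): Rejecting H₀ when H₀ is true
Type II error (β): Failing to reject H₀ when H₁ is true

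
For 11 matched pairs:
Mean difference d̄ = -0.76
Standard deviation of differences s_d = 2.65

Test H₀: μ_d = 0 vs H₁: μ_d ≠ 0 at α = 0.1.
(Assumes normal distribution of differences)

Answer: t = -0.9512, fail to reject H₀

Derivation:
df = n - 1 = 10
SE = s_d/√n = 2.65/√11 = 0.7990
t = d̄/SE = -0.76/0.7990 = -0.9512
Critical value: t_{0.05,10} = ±1.812
p-value ≈ 0.3639
Decision: fail to reject H₀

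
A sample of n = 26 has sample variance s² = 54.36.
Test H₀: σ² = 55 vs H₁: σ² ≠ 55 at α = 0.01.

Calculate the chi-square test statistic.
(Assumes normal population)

Answer: χ² = 24.7091, fail to reject H₀

Derivation:
df = n - 1 = 25
χ² = (n-1)s²/σ₀² = 25×54.36/55 = 24.7091
Critical values: χ²_{0.995,25} = 10.520, χ²_{0.005,25} = 46.928
Rejection region: χ² < 10.520 or χ² > 46.928
Decision: fail to reject H₀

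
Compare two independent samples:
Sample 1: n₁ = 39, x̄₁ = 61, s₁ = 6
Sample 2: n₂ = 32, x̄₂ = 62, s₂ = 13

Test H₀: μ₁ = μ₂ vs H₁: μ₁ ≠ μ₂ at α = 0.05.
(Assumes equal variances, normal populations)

Pooled variance: s²_p = [38×6² + 31×13²]/(69) = 95.7536
s_p = 9.7854
SE = s_p×√(1/n₁ + 1/n₂) = 9.7854×√(1/39 + 1/32) = 2.3340
t = (x̄₁ - x̄₂)/SE = (61 - 62)/2.3340 = -0.4284
df = 69, t-critical = ±1.995
Decision: fail to reject H₀

Answer: t = -0.4284, fail to reject H₀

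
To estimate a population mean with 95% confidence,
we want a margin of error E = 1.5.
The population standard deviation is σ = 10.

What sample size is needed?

Answer: n = 171

Derivation:
z_0.025 = 1.960
n = (z×σ/E)² = (1.960×10/1.5)²
n = 170.7378
Round up: n = 171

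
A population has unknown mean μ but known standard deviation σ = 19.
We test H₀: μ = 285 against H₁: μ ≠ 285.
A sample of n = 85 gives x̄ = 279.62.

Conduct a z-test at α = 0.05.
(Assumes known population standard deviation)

Answer: z = -2.6106, reject H₀

Derivation:
Standard error: SE = σ/√n = 19/√85 = 2.0608
z-statistic: z = (x̄ - μ₀)/SE = (279.62 - 285)/2.0608 = -2.6106
Critical value: ±1.960
p-value = 0.0090
Decision: reject H₀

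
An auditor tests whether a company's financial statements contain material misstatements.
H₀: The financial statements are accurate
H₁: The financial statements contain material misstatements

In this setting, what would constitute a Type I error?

Answer: Concluding the statements are misstated when they are actually accurate

Derivation:
A Type I error (probability α) occurs when we reject a true H₀.
A Type II error (probability β) occurs when we fail to reject a false H₀.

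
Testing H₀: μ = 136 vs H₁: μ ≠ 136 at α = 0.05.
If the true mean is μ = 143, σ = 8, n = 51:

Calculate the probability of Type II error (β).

Answer: β ≈ 0.0000

Derivation:
SE = σ/√n = 8/√51 = 1.1202
Critical values: μ₀ ± z_0.025×SE = 136 ± 1.960×1.1202
Acceptance region: (133.8044, 138.1956)
Under H₁ (μ = 143): z_high = (138.1956 - 143)/1.1202 = -4.2889, z_low = (133.8044 - 143)/1.1202 = -8.2089
β = P(not reject | H₁) = Φ(-4.2889) - Φ(-8.2089) ≈ 0.0000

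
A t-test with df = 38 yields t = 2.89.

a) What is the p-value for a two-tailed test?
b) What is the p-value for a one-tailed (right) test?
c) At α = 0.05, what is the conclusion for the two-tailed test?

Using t-distribution with df = 38:
a) Two-tailed: p = 2×P(T > 2.89) = 0.0063
b) One-tailed: p = P(T > 2.89) = 0.0032
c) 0.0063 < 0.05, reject H₀

Answer: a) 0.0063, b) 0.0032, c) reject H₀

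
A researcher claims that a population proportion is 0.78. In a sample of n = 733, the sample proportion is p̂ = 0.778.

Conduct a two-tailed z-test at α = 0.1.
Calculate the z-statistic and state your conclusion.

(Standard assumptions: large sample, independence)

H₀: p = 0.78, H₁: p ≠ 0.78
Standard error: SE = √(p₀(1-p₀)/n) = √(0.78×0.22/733) = 0.015301
z-statistic: z = (p̂ - p₀)/SE = (0.778 - 0.78)/0.015301 = -0.1307
Critical value: z_0.05 = ±1.645
p-value = 0.8960
Decision: fail to reject H₀ at α = 0.1

Answer: z = -0.1307, fail to reject H₀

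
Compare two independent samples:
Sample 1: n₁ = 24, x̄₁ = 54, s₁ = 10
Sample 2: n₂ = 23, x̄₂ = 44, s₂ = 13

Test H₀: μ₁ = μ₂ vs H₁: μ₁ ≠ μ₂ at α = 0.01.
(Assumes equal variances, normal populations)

Answer: t = 2.9635, reject H₀

Derivation:
Pooled variance: s²_p = [23×10² + 22×13²]/(45) = 133.7333
s_p = 11.5643
SE = s_p×√(1/n₁ + 1/n₂) = 11.5643×√(1/24 + 1/23) = 3.3744
t = (x̄₁ - x̄₂)/SE = (54 - 44)/3.3744 = 2.9635
df = 45, t-critical = ±2.690
Decision: reject H₀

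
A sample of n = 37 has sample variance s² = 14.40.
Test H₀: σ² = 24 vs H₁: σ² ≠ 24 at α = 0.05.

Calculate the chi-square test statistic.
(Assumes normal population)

df = n - 1 = 36
χ² = (n-1)s²/σ₀² = 36×14.40/24 = 21.6000
Critical values: χ²_{0.975,36} = 21.336, χ²_{0.025,36} = 54.437
Rejection region: χ² < 21.336 or χ² > 54.437
Decision: fail to reject H₀

Answer: χ² = 21.6000, fail to reject H₀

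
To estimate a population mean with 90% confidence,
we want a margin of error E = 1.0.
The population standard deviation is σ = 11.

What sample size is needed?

Answer: n = 328

Derivation:
z_0.05 = 1.645
n = (z×σ/E)² = (1.645×11/1.0)²
n = 327.4290
Round up: n = 328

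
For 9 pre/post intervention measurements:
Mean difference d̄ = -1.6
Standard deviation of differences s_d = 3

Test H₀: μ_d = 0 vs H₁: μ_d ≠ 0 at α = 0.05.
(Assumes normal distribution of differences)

Answer: t = -1.6000, fail to reject H₀

Derivation:
df = n - 1 = 8
SE = s_d/√n = 3/√9 = 1.0000
t = d̄/SE = -1.6/1.0000 = -1.6000
Critical value: t_{0.025,8} = ±2.306
p-value ≈ 0.1483
Decision: fail to reject H₀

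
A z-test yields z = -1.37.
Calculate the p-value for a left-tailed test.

For z = -1.37:
p = P(Z < -1.37) = Φ(-1.37) = 0.0853

Answer: p-value ≈ 0.0853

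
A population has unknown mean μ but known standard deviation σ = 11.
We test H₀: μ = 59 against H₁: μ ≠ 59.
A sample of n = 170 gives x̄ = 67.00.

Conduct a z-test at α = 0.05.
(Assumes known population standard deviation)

Answer: z = 9.4820, reject H₀

Derivation:
Standard error: SE = σ/√n = 11/√170 = 0.8437
z-statistic: z = (x̄ - μ₀)/SE = (67.00 - 59)/0.8437 = 9.4820
Critical value: ±1.960
p-value < 0.0001
Decision: reject H₀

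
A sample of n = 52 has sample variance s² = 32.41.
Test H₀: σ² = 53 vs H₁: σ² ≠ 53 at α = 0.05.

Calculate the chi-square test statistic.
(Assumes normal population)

Answer: χ² = 31.1870, reject H₀

Derivation:
df = n - 1 = 51
χ² = (n-1)s²/σ₀² = 51×32.41/53 = 31.1870
Critical values: χ²_{0.975,51} = 33.162, χ²_{0.025,51} = 72.616
Rejection region: χ² < 33.162 or χ² > 72.616
Decision: reject H₀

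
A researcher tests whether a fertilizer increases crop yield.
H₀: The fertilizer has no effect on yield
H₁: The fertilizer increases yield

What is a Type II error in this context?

Type I error: rejecting H₀ when it is actually true (false positive).
Type II error: failing to reject H₀ when H₁ is actually true (false negative).

Answer: Failing to recommend an effective fertilizer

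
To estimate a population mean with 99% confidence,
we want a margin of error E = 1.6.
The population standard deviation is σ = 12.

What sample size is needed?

z_0.005 = 2.576
n = (z×σ/E)² = (2.576×12/1.6)²
n = 373.2624
Round up: n = 374

Answer: n = 374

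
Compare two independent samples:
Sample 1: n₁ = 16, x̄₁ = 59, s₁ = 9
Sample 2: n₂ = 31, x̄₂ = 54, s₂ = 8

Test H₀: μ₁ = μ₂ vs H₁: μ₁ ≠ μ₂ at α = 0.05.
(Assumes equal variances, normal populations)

Pooled variance: s²_p = [15×9² + 30×8²]/(45) = 69.6667
s_p = 8.3467
SE = s_p×√(1/n₁ + 1/n₂) = 8.3467×√(1/16 + 1/31) = 2.5693
t = (x̄₁ - x̄₂)/SE = (59 - 54)/2.5693 = 1.9461
df = 45, t-critical = ±2.014
Decision: fail to reject H₀

Answer: t = 1.9461, fail to reject H₀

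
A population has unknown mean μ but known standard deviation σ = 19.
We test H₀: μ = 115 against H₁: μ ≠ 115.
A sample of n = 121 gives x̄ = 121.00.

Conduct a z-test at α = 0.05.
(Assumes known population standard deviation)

Standard error: SE = σ/√n = 19/√121 = 1.7273
z-statistic: z = (x̄ - μ₀)/SE = (121.00 - 115)/1.7273 = 3.4736
Critical value: ±1.960
p-value = 0.0005
Decision: reject H₀

Answer: z = 3.4736, reject H₀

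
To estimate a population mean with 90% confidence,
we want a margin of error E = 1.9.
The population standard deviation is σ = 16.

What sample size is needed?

z_0.05 = 1.645
n = (z×σ/E)² = (1.645×16/1.9)²
n = 191.8954
Round up: n = 192

Answer: n = 192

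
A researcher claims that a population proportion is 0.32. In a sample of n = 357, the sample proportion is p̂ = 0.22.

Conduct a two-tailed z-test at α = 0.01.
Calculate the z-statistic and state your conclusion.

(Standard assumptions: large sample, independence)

H₀: p = 0.32, H₁: p ≠ 0.32
Standard error: SE = √(p₀(1-p₀)/n) = √(0.32×0.68/357) = 0.024689
z-statistic: z = (p̂ - p₀)/SE = (0.22 - 0.32)/0.024689 = -4.0504
Critical value: z_0.005 = ±2.576
p-value = 0.0001
Decision: reject H₀ at α = 0.01

Answer: z = -4.0504, reject H₀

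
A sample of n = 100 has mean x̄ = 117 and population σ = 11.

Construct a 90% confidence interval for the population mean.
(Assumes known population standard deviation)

Answer: (115.1905, 118.8095)

Derivation:
Confidence level: 90%, α = 0.1
z_0.05 = 1.645
SE = σ/√n = 11/√100 = 1.1000
Margin of error = 1.645 × 1.1000 = 1.8095
CI: x̄ ± margin = 117 ± 1.8095
CI: (115.1905, 118.8095)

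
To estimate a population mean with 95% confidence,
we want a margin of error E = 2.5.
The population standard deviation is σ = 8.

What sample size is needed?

z_0.025 = 1.960
n = (z×σ/E)² = (1.960×8/2.5)²
n = 39.3380
Round up: n = 40

Answer: n = 40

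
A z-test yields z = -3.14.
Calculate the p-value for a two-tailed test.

Answer: p-value ≈ 0.0017

Derivation:
For z = -3.14:
p = 2×P(Z > |-3.14|) = 2×(1 - Φ(3.14)) = 0.0017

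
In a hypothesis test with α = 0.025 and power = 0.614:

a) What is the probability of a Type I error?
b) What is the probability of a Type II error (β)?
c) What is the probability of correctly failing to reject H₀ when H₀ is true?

Answer: a) 0.025, b) 0.386, c) 0.975

Derivation:
a) Type I error probability = α = 0.025
b) Power = P(reject H₀ | H₁ true) = 1 - β = 0.614, so Type II error probability = β = 1 - Power = 0.386
c) P(fail to reject H₀ | H₀ true) = 1 - α = 0.975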